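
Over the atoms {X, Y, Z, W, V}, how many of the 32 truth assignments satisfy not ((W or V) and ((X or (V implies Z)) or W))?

Initial set: {not ((W or V) and ((X or (V implies Z)) or W))}.
not ((W or V) and ((X or (V implies Z)) or W)): β-rule — branch into not (W or V)  //  not ((X or (V implies Z)) or W).
  branch 1 (add not (W or V)):
    not (W or V): α-rule — add not W, not V.
    ○ open, literals {V=false, W=false}.
  branch 2 (add not ((X or (V implies Z)) or W)):
    not ((X or (V implies Z)) or W): α-rule — add not (X or (V implies Z)), not W.
    not (X or (V implies Z)): α-rule — add not X, not (V implies Z).
    not (V implies Z): α-rule — add V, not Z.
    ○ open, literals {V=true, W=false, X=false, Z=false}.
0 branches closed, 2 open.
Each open branch fixes some atoms; the unmentioned ones are free. Counting distinct full assignments: branch {V=false, W=false} (X, Y, Z) contributes 8 new; branch {V=true, W=false, X=false, Z=false} (Y) contributes 2 new. Total: 10.

10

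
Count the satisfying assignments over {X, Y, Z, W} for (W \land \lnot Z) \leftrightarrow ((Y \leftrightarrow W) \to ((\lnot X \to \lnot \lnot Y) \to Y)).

6

Initial set: {((W \land \lnot Z) \leftrightarrow ((Y \leftrightarrow W) \to ((\lnot X \to \lnot \lnot Y) \to Y)))}.
((W \land \lnot Z) \leftrightarrow ((Y \leftrightarrow W) \to ((\lnot X \to \lnot \lnot Y) \to Y))): β-rule — branch into (W \land \lnot Z), ((Y \leftrightarrow W) \to ((\lnot X \to \lnot \lnot Y) \to Y))  //  \lnot (W \land \lnot Z), \lnot ((Y \leftrightarrow W) \to ((\lnot X \to \lnot \lnot Y) \to Y)).
  branch 1 (add (W \land \lnot Z), ((Y \leftrightarrow W) \to ((\lnot X \to \lnot \lnot Y) \to Y))):
    (W \land \lnot Z): α-rule — add W, \lnot Z.
    ((Y \leftrightarrow W) \to ((\lnot X \to \lnot \lnot Y) \to Y)): β-rule — branch into \lnot (Y \leftrightarrow W)  //  ((\lnot X \to \lnot \lnot Y) \to Y).
      branch 1.1 (add \lnot (Y \leftrightarrow W)):
        \lnot (Y \leftrightarrow W): β-rule — branch into Y, \lnot W  //  \lnot Y, W.
          branch 1.1.1 (add Y, \lnot W):
            × closes — contains both W and \lnot W.
          branch 1.1.2 (add \lnot Y, W):
            ○ open, literals {W=T, Y=F, Z=F}.
      branch 1.2 (add ((\lnot X \to \lnot \lnot Y) \to Y)):
        ((\lnot X \to \lnot \lnot Y) \to Y): β-rule — branch into \lnot (\lnot X \to \lnot \lnot Y)  //  Y.
          branch 1.2.1 (add \lnot (\lnot X \to \lnot \lnot Y)):
            \lnot (\lnot X \to \lnot \lnot Y): α-rule — add \lnot X, \lnot \lnot \lnot Y.
            \lnot \lnot \lnot Y: drop double negation, giving \lnot Y.
            ○ open, literals {W=T, X=F, Y=F, Z=F}.
          branch 1.2.2 (add Y):
            ○ open, literals {W=T, Y=T, Z=F}.
  branch 2 (add \lnot (W \land \lnot Z), \lnot ((Y \leftrightarrow W) \to ((\lnot X \to \lnot \lnot Y) \to Y))):
    \lnot ((Y \leftrightarrow W) \to ((\lnot X \to \lnot \lnot Y) \to Y)): α-rule — add (Y \leftrightarrow W), \lnot ((\lnot X \to \lnot \lnot Y) \to Y).
    \lnot ((\lnot X \to \lnot \lnot Y) \to Y): α-rule — add (\lnot X \to \lnot \lnot Y), \lnot Y.
    \lnot (W \land \lnot Z): β-rule — branch into \lnot W  //  \lnot \lnot Z.
      branch 2.1 (add \lnot W):
        (Y \leftrightarrow W): β-rule — branch into Y, W  //  \lnot Y, \lnot W.
          branch 2.1.1 (add Y, W):
            × closes — contains both Y and \lnot Y.
          branch 2.1.2 (add \lnot Y, \lnot W):
            (\lnot X \to \lnot \lnot Y): β-rule — branch into \lnot \lnot X  //  \lnot \lnot Y.
              branch 2.1.2.1 (add \lnot \lnot X):
                ○ open, literals {W=F, X=T, Y=F}.
              branch 2.1.2.2 (add \lnot \lnot Y):
                \lnot \lnot Y: drop double negation, giving Y.
                × closes — contains both Y and \lnot Y.
      branch 2.2 (add \lnot \lnot Z):
        (Y \leftrightarrow W): β-rule — branch into Y, W  //  \lnot Y, \lnot W.
          branch 2.2.1 (add Y, W):
            × closes — contains both Y and \lnot Y.
          branch 2.2.2 (add \lnot Y, \lnot W):
            (\lnot X \to \lnot \lnot Y): β-rule — branch into \lnot \lnot X  //  \lnot \lnot Y.
              branch 2.2.2.1 (add \lnot \lnot X):
                ○ open, literals {W=F, X=T, Y=F, Z=T}.
              branch 2.2.2.2 (add \lnot \lnot Y):
                \lnot \lnot Y: drop double negation, giving Y.
                × closes — contains both Y and \lnot Y.
5 branches closed, 5 open.
Each open branch fixes some atoms; the unmentioned ones are free. Counting distinct full assignments: branch {W=T, Y=F, Z=F} (X) contributes 2 new; branch {W=T, X=F, Y=F, Z=F} (none free) contributes 0 new; branch {W=T, Y=T, Z=F} (X) contributes 2 new; branch {W=F, X=T, Y=F} (Z) contributes 2 new; branch {W=F, X=T, Y=F, Z=T} (none free) contributes 0 new. Total: 6.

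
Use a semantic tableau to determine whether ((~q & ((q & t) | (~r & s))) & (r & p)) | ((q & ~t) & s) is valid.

Assume the negation and expand:
Initial set: {F (((~q & ((q & t) | (~r & s))) & (r & p)) | ((q & ~t) & s))}.
F (((~q & ((q & t) | (~r & s))) & (r & p)) | ((q & ~t) & s)): α-rule — add F ((~q & ((q & t) | (~r & s))) & (r & p)), F ((q & ~t) & s).
F ((~q & ((q & t) | (~r & s))) & (r & p)): β-rule — branch into F (~q & ((q & t) | (~r & s)))  //  F (r & p).
  branch 1 (add F (~q & ((q & t) | (~r & s)))):
    F ((q & ~t) & s): β-rule — branch into F (q & ~t)  //  F s.
      branch 1.1 (add F (q & ~t)):
        F (~q & ((q & t) | (~r & s))): β-rule — branch into F ~q  //  F ((q & t) | (~r & s)).
          branch 1.1.1 (add F ~q):
            F (q & ~t): β-rule — branch into F q  //  F ~t.
              branch 1.1.1.1 (add F q):
                × closes — contains both q and ~q.
              branch 1.1.1.2 (add F ~t):
                ○ open, literals {q=1, t=1}.
          branch 1.1.2 (add F ((q & t) | (~r & s))):
            F ((q & t) | (~r & s)): α-rule — add F (q & t), F (~r & s).
            F (q & ~t): β-rule — branch into F q  //  F ~t.
              branch 1.1.2.1 (add F q):
                F (q & t): β-rule — branch into F q  //  F t.
                  branch 1.1.2.1.1 (add F q):
                    F (~r & s): β-rule — branch into F ~r  //  F s.
                      branch 1.1.2.1.1.1 (add F ~r):
                        ○ open, literals {q=0, r=1}.
                      branch 1.1.2.1.1.2 (add F s):
                        ○ open, literals {q=0, s=0}.
                  branch 1.1.2.1.2 (add F t):
                    F (~r & s): β-rule — branch into F ~r  //  F s.
                      branch 1.1.2.1.2.1 (add F ~r):
                        ○ open, literals {q=0, r=1, t=0}.
                      branch 1.1.2.1.2.2 (add F s):
                        ○ open, literals {q=0, s=0, t=0}.
              branch 1.1.2.2 (add F ~t):
                F (q & t): β-rule — branch into F q  //  F t.
                  branch 1.1.2.2.1 (add F q):
                    F (~r & s): β-rule — branch into F ~r  //  F s.
                      branch 1.1.2.2.1.1 (add F ~r):
                        ○ open, literals {q=0, r=1, t=1}.
                      branch 1.1.2.2.1.2 (add F s):
                        ○ open, literals {q=0, s=0, t=1}.
                  branch 1.1.2.2.2 (add F t):
                    × closes — contains both t and ~t.
      branch 1.2 (add F s):
        F (~q & ((q & t) | (~r & s))): β-rule — branch into F ~q  //  F ((q & t) | (~r & s)).
          branch 1.2.1 (add F ~q):
            ○ open, literals {q=1, s=0}.
          branch 1.2.2 (add F ((q & t) | (~r & s))):
            F ((q & t) | (~r & s)): α-rule — add F (q & t), F (~r & s).
            F (q & t): β-rule — branch into F q  //  F t.
              branch 1.2.2.1 (add F q):
                F (~r & s): β-rule — branch into F ~r  //  F s.
                  branch 1.2.2.1.1 (add F ~r):
                    ○ open, literals {q=0, r=1, s=0}.
                  branch 1.2.2.1.2 (add F s):
                    ○ open, literals {q=0, s=0}.
              branch 1.2.2.2 (add F t):
                F (~r & s): β-rule — branch into F ~r  //  F s.
                  branch 1.2.2.2.1 (add F ~r):
                    ○ open, literals {r=1, s=0, t=0}.
                  branch 1.2.2.2.2 (add F s):
                    ○ open, literals {s=0, t=0}.
  branch 2 (add F (r & p)):
    F ((q & ~t) & s): β-rule — branch into F (q & ~t)  //  F s.
      branch 2.1 (add F (q & ~t)):
        F (r & p): β-rule — branch into F r  //  F p.
          branch 2.1.1 (add F r):
            F (q & ~t): β-rule — branch into F q  //  F ~t.
              branch 2.1.1.1 (add F q):
                ○ open, literals {q=0, r=0}.
              branch 2.1.1.2 (add F ~t):
                ○ open, literals {r=0, t=1}.
          branch 2.1.2 (add F p):
            F (q & ~t): β-rule — branch into F q  //  F ~t.
              branch 2.1.2.1 (add F q):
                ○ open, literals {p=0, q=0}.
              branch 2.1.2.2 (add F ~t):
                ○ open, literals {p=0, t=1}.
      branch 2.2 (add F s):
        F (r & p): β-rule — branch into F r  //  F p.
          branch 2.2.1 (add F r):
            ○ open, literals {r=0, s=0}.
          branch 2.2.2 (add F p):
            ○ open, literals {p=0, s=0}.
2 branches closed, 18 open.
An open branch gives a countermodel: q=1, t=1 (unmentioned atoms arbitrary); under it the original formula is false.

Not valid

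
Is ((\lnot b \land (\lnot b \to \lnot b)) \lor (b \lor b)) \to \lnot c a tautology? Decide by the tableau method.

Not valid

Assume the negation and expand:
Initial set: {\lnot (((\lnot b \land (\lnot b \to \lnot b)) \lor (b \lor b)) \to \lnot c)}.
\lnot (((\lnot b \land (\lnot b \to \lnot b)) \lor (b \lor b)) \to \lnot c): α-rule — add ((\lnot b \land (\lnot b \to \lnot b)) \lor (b \lor b)), \lnot \lnot c.
((\lnot b \land (\lnot b \to \lnot b)) \lor (b \lor b)): β-rule — branch into (\lnot b \land (\lnot b \to \lnot b))  //  (b \lor b).
  branch 1 (add (\lnot b \land (\lnot b \to \lnot b))):
    (\lnot b \land (\lnot b \to \lnot b)): α-rule — add \lnot b, (\lnot b \to \lnot b).
    (\lnot b \to \lnot b): β-rule — branch into \lnot \lnot b  //  \lnot b.
      branch 1.1 (add \lnot \lnot b):
        × closes — contains both b and \lnot b.
      branch 1.2 (add \lnot b):
        ○ open, literals {b=F, c=T}.
  branch 2 (add (b \lor b)):
    (b \lor b): β-rule — branch into b  //  b.
      branch 2.1 (add b):
        ○ open, literals {b=T, c=T}.
      branch 2.2 (add b):
        ○ open, literals {b=T, c=T}.
1 branch closed, 3 open.
An open branch gives a countermodel: b=F, c=T (unmentioned atoms arbitrary); under it the original formula is false.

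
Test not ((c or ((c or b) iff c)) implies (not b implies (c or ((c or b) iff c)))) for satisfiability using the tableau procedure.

Unsatisfiable

Initial set: {not ((c or ((c or b) iff c)) implies (not b implies (c or ((c or b) iff c))))}.
not ((c or ((c or b) iff c)) implies (not b implies (c or ((c or b) iff c)))): α-rule — add (c or ((c or b) iff c)), not (not b implies (c or ((c or b) iff c))).
not (not b implies (c or ((c or b) iff c))): α-rule — add not b, not (c or ((c or b) iff c)).
not (c or ((c or b) iff c)): α-rule — add not c, not ((c or b) iff c).
(c or ((c or b) iff c)): β-rule — branch into c  //  ((c or b) iff c).
  branch 1 (add c):
    × closes — contains both c and not c.
  branch 2 (add ((c or b) iff c)):
    not ((c or b) iff c): β-rule — branch into (c or b), not c  //  not (c or b), c.
      branch 2.1 (add (c or b), not c):
        ((c or b) iff c): β-rule — branch into (c or b), c  //  not (c or b), not c.
          branch 2.1.1 (add (c or b), c):
            × closes — contains both c and not c.
          branch 2.1.2 (add not (c or b), not c):
            not (c or b): α-rule — add not c, not b.
            (c or b): β-rule — branch into c  //  b.
              branch 2.1.2.1 (add c):
                × closes — contains both c and not c.
              branch 2.1.2.2 (add b):
                × closes — contains both b and not b.
      branch 2.2 (add not (c or b), c):
        × closes — contains both c and not c.
All 5 branches close.
Every branch closed; the formula is unsatisfiable.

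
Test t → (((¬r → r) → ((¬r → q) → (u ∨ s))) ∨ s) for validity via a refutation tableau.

Not valid

Assume the negation and expand:
Initial set: {¬(t → (((¬r → r) → ((¬r → q) → (u ∨ s))) ∨ s))}.
¬(t → (((¬r → r) → ((¬r → q) → (u ∨ s))) ∨ s)): α-rule — add t, ¬(((¬r → r) → ((¬r → q) → (u ∨ s))) ∨ s).
¬(((¬r → r) → ((¬r → q) → (u ∨ s))) ∨ s): α-rule — add ¬((¬r → r) → ((¬r → q) → (u ∨ s))), ¬s.
¬((¬r → r) → ((¬r → q) → (u ∨ s))): α-rule — add (¬r → r), ¬((¬r → q) → (u ∨ s)).
¬((¬r → q) → (u ∨ s)): α-rule — add (¬r → q), ¬(u ∨ s).
¬(u ∨ s): α-rule — add ¬u, ¬s.
(¬r → r): β-rule — branch into ¬¬r  //  r.
  branch 1 (add ¬¬r):
    (¬r → q): β-rule — branch into ¬¬r  //  q.
      branch 1.1 (add ¬¬r):
        ○ open, literals {r=T, s=F, t=T, u=F}.
      branch 1.2 (add q):
        ○ open, literals {q=T, r=T, s=F, t=T, u=F}.
  branch 2 (add r):
    (¬r → q): β-rule — branch into ¬¬r  //  q.
      branch 2.1 (add ¬¬r):
        ○ open, literals {r=T, s=F, t=T, u=F}.
      branch 2.2 (add q):
        ○ open, literals {q=T, r=T, s=F, t=T, u=F}.
0 branches closed, 4 open.
An open branch gives a countermodel: r=T, s=F, t=T, u=F (unmentioned atoms arbitrary); under it the original formula is false.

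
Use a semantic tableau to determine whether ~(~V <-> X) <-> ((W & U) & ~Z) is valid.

Not valid

Assume the negation and expand:
Initial set: {~(~(~V <-> X) <-> ((W & U) & ~Z))}.
~(~(~V <-> X) <-> ((W & U) & ~Z)): β-rule — branch into ~(~V <-> X), ~((W & U) & ~Z)  //  ~~(~V <-> X), ((W & U) & ~Z).
  branch 1 (add ~(~V <-> X), ~((W & U) & ~Z)):
    ~(~V <-> X): β-rule — branch into ~V, ~X  //  ~~V, X.
      branch 1.1 (add ~V, ~X):
        ~((W & U) & ~Z): β-rule — branch into ~(W & U)  //  ~~Z.
          branch 1.1.1 (add ~(W & U)):
            ~(W & U): β-rule — branch into ~W  //  ~U.
              branch 1.1.1.1 (add ~W):
                ○ open, literals {V=F, W=F, X=F}.
              branch 1.1.1.2 (add ~U):
                ○ open, literals {U=F, V=F, X=F}.
          branch 1.1.2 (add ~~Z):
            ○ open, literals {V=F, X=F, Z=T}.
      branch 1.2 (add ~~V, X):
        ~((W & U) & ~Z): β-rule — branch into ~(W & U)  //  ~~Z.
          branch 1.2.1 (add ~(W & U)):
            ~(W & U): β-rule — branch into ~W  //  ~U.
              branch 1.2.1.1 (add ~W):
                ○ open, literals {V=T, W=F, X=T}.
              branch 1.2.1.2 (add ~U):
                ○ open, literals {U=F, V=T, X=T}.
          branch 1.2.2 (add ~~Z):
            ○ open, literals {V=T, X=T, Z=T}.
  branch 2 (add ~~(~V <-> X), ((W & U) & ~Z)):
    ((W & U) & ~Z): α-rule — add (W & U), ~Z.
    (W & U): α-rule — add W, U.
    ~~(~V <-> X): β-rule — branch into ~V, X  //  ~~V, ~X.
      branch 2.1 (add ~V, X):
        ○ open, literals {U=T, V=F, W=T, X=T, Z=F}.
      branch 2.2 (add ~~V, ~X):
        ○ open, literals {U=T, V=T, W=T, X=F, Z=F}.
0 branches closed, 8 open.
An open branch gives a countermodel: V=F, W=F, X=F (unmentioned atoms arbitrary); under it the original formula is false.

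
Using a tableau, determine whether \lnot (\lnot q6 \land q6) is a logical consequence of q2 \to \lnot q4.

Yes

Initial set: {T (q2 \to \lnot q4); F \lnot (\lnot q6 \land q6)}.
F \lnot (\lnot q6 \land q6): α-rule — add T \lnot q6, T q6.
× closes — contains both q6 and \lnot q6.
All 1 branch closes.
Every branch closed, so the premises entail the conclusion.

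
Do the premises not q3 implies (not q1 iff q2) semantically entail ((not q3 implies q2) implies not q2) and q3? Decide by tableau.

No

Initial set: {(not q3 implies (not q1 iff q2)); not (((not q3 implies q2) implies not q2) and q3)}.
(not q3 implies (not q1 iff q2)): β-rule — branch into not not q3  //  (not q1 iff q2).
  branch 1 (add not not q3):
    not (((not q3 implies q2) implies not q2) and q3): β-rule — branch into not ((not q3 implies q2) implies not q2)  //  not q3.
      branch 1.1 (add not ((not q3 implies q2) implies not q2)):
        not ((not q3 implies q2) implies not q2): α-rule — add (not q3 implies q2), not not q2.
        (not q3 implies q2): β-rule — branch into not not q3  //  q2.
          branch 1.1.1 (add not not q3):
            ○ open, literals {q2=1, q3=1}.
          branch 1.1.2 (add q2):
            ○ open, literals {q2=1, q3=1}.
      branch 1.2 (add not q3):
        × closes — contains both q3 and not q3.
  branch 2 (add (not q1 iff q2)):
    not (((not q3 implies q2) implies not q2) and q3): β-rule — branch into not ((not q3 implies q2) implies not q2)  //  not q3.
      branch 2.1 (add not ((not q3 implies q2) implies not q2)):
        not ((not q3 implies q2) implies not q2): α-rule — add (not q3 implies q2), not not q2.
        (not q1 iff q2): β-rule — branch into not q1, q2  //  not not q1, not q2.
          branch 2.1.1 (add not q1, q2):
            (not q3 implies q2): β-rule — branch into not not q3  //  q2.
              branch 2.1.1.1 (add not not q3):
                ○ open, literals {q1=0, q2=1, q3=1}.
              branch 2.1.1.2 (add q2):
                ○ open, literals {q1=0, q2=1}.
          branch 2.1.2 (add not not q1, not q2):
            × closes — contains both q2 and not q2.
      branch 2.2 (add not q3):
        (not q1 iff q2): β-rule — branch into not q1, q2  //  not not q1, not q2.
          branch 2.2.1 (add not q1, q2):
            ○ open, literals {q1=0, q2=1, q3=0}.
          branch 2.2.2 (add not not q1, not q2):
            ○ open, literals {q1=1, q2=0, q3=0}.
2 branches closed, 6 open.
An open branch gives a countermodel: q2=1, q3=1 (unmentioned atoms arbitrary); the premises hold there but the conclusion fails.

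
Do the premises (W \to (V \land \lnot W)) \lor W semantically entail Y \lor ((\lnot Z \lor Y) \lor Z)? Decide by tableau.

Yes

Initial set: {((W \to (V \land \lnot W)) \lor W); \lnot (Y \lor ((\lnot Z \lor Y) \lor Z))}.
\lnot (Y \lor ((\lnot Z \lor Y) \lor Z)): α-rule — add \lnot Y, \lnot ((\lnot Z \lor Y) \lor Z).
\lnot ((\lnot Z \lor Y) \lor Z): α-rule — add \lnot (\lnot Z \lor Y), \lnot Z.
\lnot (\lnot Z \lor Y): α-rule — add \lnot \lnot Z, \lnot Y.
× closes — contains both Z and \lnot Z.
All 1 branch closes.
Every branch closed, so the premises entail the conclusion.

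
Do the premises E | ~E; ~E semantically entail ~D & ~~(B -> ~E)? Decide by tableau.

No

Initial set: {T (E | ~E); T ~E; F (~D & ~~(B -> ~E))}.
T (E | ~E): β-rule — branch into T E  //  T ~E.
  branch 1 (add T E):
    × closes — contains both E and ~E.
  branch 2 (add T ~E):
    F (~D & ~~(B -> ~E)): β-rule — branch into F ~D  //  F ~~(B -> ~E).
      branch 2.1 (add F ~D):
        ○ open, literals {D=1, E=0}.
      branch 2.2 (add F ~~(B -> ~E)):
        F ~~(B -> ~E): drop double negation, giving F (B -> ~E).
        F (B -> ~E): α-rule — add T B, F ~E.
        × closes — contains both E and ~E.
2 branches closed, 1 open.
An open branch gives a countermodel: D=1, E=0 (unmentioned atoms arbitrary); the premises hold there but the conclusion fails.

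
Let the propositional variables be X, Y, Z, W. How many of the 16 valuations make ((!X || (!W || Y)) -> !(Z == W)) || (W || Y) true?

Initial set: {(((!X || (!W || Y)) -> !(Z == W)) || (W || Y))}.
(((!X || (!W || Y)) -> !(Z == W)) || (W || Y)): β-rule — branch into ((!X || (!W || Y)) -> !(Z == W))  //  (W || Y).
  branch 1 (add ((!X || (!W || Y)) -> !(Z == W))):
    ((!X || (!W || Y)) -> !(Z == W)): β-rule — branch into !(!X || (!W || Y))  //  !(Z == W).
      branch 1.1 (add !(!X || (!W || Y))):
        !(!X || (!W || Y)): α-rule — add !!X, !(!W || Y).
        !(!W || Y): α-rule — add !!W, !Y.
        ○ open, literals {W=1, X=1, Y=0}.
      branch 1.2 (add !(Z == W)):
        !(Z == W): β-rule — branch into Z, !W  //  !Z, W.
          branch 1.2.1 (add Z, !W):
            ○ open, literals {W=0, Z=1}.
          branch 1.2.2 (add !Z, W):
            ○ open, literals {W=1, Z=0}.
  branch 2 (add (W || Y)):
    (W || Y): β-rule — branch into W  //  Y.
      branch 2.1 (add W):
        ○ open, literals {W=1}.
      branch 2.2 (add Y):
        ○ open, literals {Y=1}.
0 branches closed, 5 open.
Each open branch fixes some atoms; the unmentioned ones are free. Counting distinct full assignments: branch {W=1, X=1, Y=0} (Z) contributes 2 new; branch {W=0, Z=1} (X, Y) contributes 4 new; branch {W=1, Z=0} (X, Y) contributes 3 new; branch {W=1} (X, Y, Z) contributes 3 new; branch {Y=1} (X, Z, W) contributes 2 new. Total: 14.

14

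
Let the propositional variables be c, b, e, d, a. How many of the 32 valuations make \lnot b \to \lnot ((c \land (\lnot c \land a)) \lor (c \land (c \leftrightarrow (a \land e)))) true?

30

Initial set: {T (\lnot b \to \lnot ((c \land (\lnot c \land a)) \lor (c \land (c \leftrightarrow (a \land e)))))}.
T (\lnot b \to \lnot ((c \land (\lnot c \land a)) \lor (c \land (c \leftrightarrow (a \land e))))): β-rule — branch into F \lnot b  //  T \lnot ((c \land (\lnot c \land a)) \lor (c \land (c \leftrightarrow (a \land e)))).
  branch 1 (add F \lnot b):
    ○ open, literals {b=true}.
  branch 2 (add T \lnot ((c \land (\lnot c \land a)) \lor (c \land (c \leftrightarrow (a \land e))))):
    T \lnot ((c \land (\lnot c \land a)) \lor (c \land (c \leftrightarrow (a \land e)))): α-rule — add F (c \land (\lnot c \land a)), F (c \land (c \leftrightarrow (a \land e))).
    F (c \land (\lnot c \land a)): β-rule — branch into F c  //  F (\lnot c \land a).
      branch 2.1 (add F c):
        F (c \land (c \leftrightarrow (a \land e))): β-rule — branch into F c  //  F (c \leftrightarrow (a \land e)).
          branch 2.1.1 (add F c):
            ○ open, literals {c=false}.
          branch 2.1.2 (add F (c \leftrightarrow (a \land e))):
            F (c \leftrightarrow (a \land e)): β-rule — branch into T c, F (a \land e)  //  F c, T (a \land e).
              branch 2.1.2.1 (add T c, F (a \land e)):
                × closes — contains both c and \lnot c.
              branch 2.1.2.2 (add F c, T (a \land e)):
                T (a \land e): α-rule — add T a, T e.
                ○ open, literals {a=true, c=false, e=true}.
      branch 2.2 (add F (\lnot c \land a)):
        F (c \land (c \leftrightarrow (a \land e))): β-rule — branch into F c  //  F (c \leftrightarrow (a \land e)).
          branch 2.2.1 (add F c):
            F (\lnot c \land a): β-rule — branch into F \lnot c  //  F a.
              branch 2.2.1.1 (add F \lnot c):
                × closes — contains both c and \lnot c.
              branch 2.2.1.2 (add F a):
                ○ open, literals {a=false, c=false}.
          branch 2.2.2 (add F (c \leftrightarrow (a \land e))):
            F (\lnot c \land a): β-rule — branch into F \lnot c  //  F a.
              branch 2.2.2.1 (add F \lnot c):
                F (c \leftrightarrow (a \land e)): β-rule — branch into T c, F (a \land e)  //  F c, T (a \land e).
                  branch 2.2.2.1.1 (add T c, F (a \land e)):
                    F (a \land e): β-rule — branch into F a  //  F e.
                      branch 2.2.2.1.1.1 (add F a):
                        ○ open, literals {a=false, c=true}.
                      branch 2.2.2.1.1.2 (add F e):
                        ○ open, literals {c=true, e=false}.
                  branch 2.2.2.1.2 (add F c, T (a \land e)):
                    × closes — contains both c and \lnot c.
              branch 2.2.2.2 (add F a):
                F (c \leftrightarrow (a \land e)): β-rule — branch into T c, F (a \land e)  //  F c, T (a \land e).
                  branch 2.2.2.2.1 (add T c, F (a \land e)):
                    F (a \land e): β-rule — branch into F a  //  F e.
                      branch 2.2.2.2.1.1 (add F a):
                        ○ open, literals {a=false, c=true}.
                      branch 2.2.2.2.1.2 (add F e):
                        ○ open, literals {a=false, c=true, e=false}.
                  branch 2.2.2.2.2 (add F c, T (a \land e)):
                    T (a \land e): α-rule — add T a, T e.
                    × closes — contains both a and \lnot a.
4 branches closed, 8 open.
Each open branch fixes some atoms; the unmentioned ones are free. Counting distinct full assignments: branch {b=true} (c, e, d, a) contributes 16 new; branch {c=false} (b, e, d, a) contributes 8 new; branch {a=true, c=false, e=true} (b, d) contributes 0 new; branch {a=false, c=false} (b, e, d) contributes 0 new; branch {a=false, c=true} (b, e, d) contributes 4 new; branch {c=true, e=false} (b, d, a) contributes 2 new; branch {a=false, c=true} (b, e, d) contributes 0 new; branch {a=false, c=true, e=false} (b, d) contributes 0 new. Total: 30.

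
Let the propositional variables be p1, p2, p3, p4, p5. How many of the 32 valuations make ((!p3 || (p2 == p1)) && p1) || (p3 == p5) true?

22

Initial set: {(((!p3 || (p2 == p1)) && p1) || (p3 == p5))}.
(((!p3 || (p2 == p1)) && p1) || (p3 == p5)): β-rule — branch into ((!p3 || (p2 == p1)) && p1)  //  (p3 == p5).
  branch 1 (add ((!p3 || (p2 == p1)) && p1)):
    ((!p3 || (p2 == p1)) && p1): α-rule — add (!p3 || (p2 == p1)), p1.
    (!p3 || (p2 == p1)): β-rule — branch into !p3  //  (p2 == p1).
      branch 1.1 (add !p3):
        ○ open, literals {p1=1, p3=0}.
      branch 1.2 (add (p2 == p1)):
        (p2 == p1): β-rule — branch into p2, p1  //  !p2, !p1.
          branch 1.2.1 (add p2, p1):
            ○ open, literals {p1=1, p2=1}.
          branch 1.2.2 (add !p2, !p1):
            × closes — contains both p1 and !p1.
  branch 2 (add (p3 == p5)):
    (p3 == p5): β-rule — branch into p3, p5  //  !p3, !p5.
      branch 2.1 (add p3, p5):
        ○ open, literals {p3=1, p5=1}.
      branch 2.2 (add !p3, !p5):
        ○ open, literals {p3=0, p5=0}.
1 branch closed, 4 open.
Each open branch fixes some atoms; the unmentioned ones are free. Counting distinct full assignments: branch {p1=1, p3=0} (p2, p4, p5) contributes 8 new; branch {p1=1, p2=1} (p3, p4, p5) contributes 4 new; branch {p3=1, p5=1} (p1, p2, p4) contributes 6 new; branch {p3=0, p5=0} (p1, p2, p4) contributes 4 new. Total: 22.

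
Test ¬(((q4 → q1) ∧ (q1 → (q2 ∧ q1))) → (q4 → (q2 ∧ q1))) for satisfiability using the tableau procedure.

Unsatisfiable

Initial set: {¬(((q4 → q1) ∧ (q1 → (q2 ∧ q1))) → (q4 → (q2 ∧ q1)))}.
¬(((q4 → q1) ∧ (q1 → (q2 ∧ q1))) → (q4 → (q2 ∧ q1))): α-rule — add ((q4 → q1) ∧ (q1 → (q2 ∧ q1))), ¬(q4 → (q2 ∧ q1)).
((q4 → q1) ∧ (q1 → (q2 ∧ q1))): α-rule — add (q4 → q1), (q1 → (q2 ∧ q1)).
¬(q4 → (q2 ∧ q1)): α-rule — add q4, ¬(q2 ∧ q1).
(q4 → q1): β-rule — branch into ¬q4  //  q1.
  branch 1 (add ¬q4):
    × closes — contains both q4 and ¬q4.
  branch 2 (add q1):
    (q1 → (q2 ∧ q1)): β-rule — branch into ¬q1  //  (q2 ∧ q1).
      branch 2.1 (add ¬q1):
        × closes — contains both q1 and ¬q1.
      branch 2.2 (add (q2 ∧ q1)):
        (q2 ∧ q1): α-rule — add q2, q1.
        ¬(q2 ∧ q1): β-rule — branch into ¬q2  //  ¬q1.
          branch 2.2.1 (add ¬q2):
            × closes — contains both q2 and ¬q2.
          branch 2.2.2 (add ¬q1):
            × closes — contains both q1 and ¬q1.
All 4 branches close.
Every branch closed; the formula is unsatisfiable.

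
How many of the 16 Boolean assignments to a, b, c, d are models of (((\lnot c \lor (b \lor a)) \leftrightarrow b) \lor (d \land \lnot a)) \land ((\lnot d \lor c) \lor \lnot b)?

9

Initial set: {T ((((\lnot c \lor (b \lor a)) \leftrightarrow b) \lor (d \land \lnot a)) \land ((\lnot d \lor c) \lor \lnot b))}.
T ((((\lnot c \lor (b \lor a)) \leftrightarrow b) \lor (d \land \lnot a)) \land ((\lnot d \lor c) \lor \lnot b)): α-rule — add T (((\lnot c \lor (b \lor a)) \leftrightarrow b) \lor (d \land \lnot a)), T ((\lnot d \lor c) \lor \lnot b).
T (((\lnot c \lor (b \lor a)) \leftrightarrow b) \lor (d \land \lnot a)): β-rule — branch into T ((\lnot c \lor (b \lor a)) \leftrightarrow b)  //  T (d \land \lnot a).
  branch 1 (add T ((\lnot c \lor (b \lor a)) \leftrightarrow b)):
    T ((\lnot d \lor c) \lor \lnot b): β-rule — branch into T (\lnot d \lor c)  //  T \lnot b.
      branch 1.1 (add T (\lnot d \lor c)):
        T ((\lnot c \lor (b \lor a)) \leftrightarrow b): β-rule — branch into T (\lnot c \lor (b \lor a)), T b  //  F (\lnot c \lor (b \lor a)), F b.
          branch 1.1.1 (add T (\lnot c \lor (b \lor a)), T b):
            T (\lnot d \lor c): β-rule — branch into T \lnot d  //  T c.
              branch 1.1.1.1 (add T \lnot d):
                T (\lnot c \lor (b \lor a)): β-rule — branch into T \lnot c  //  T (b \lor a).
                  branch 1.1.1.1.1 (add T \lnot c):
                    ○ open, literals {b=true, c=false, d=false}.
                  branch 1.1.1.1.2 (add T (b \lor a)):
                    T (b \lor a): β-rule — branch into T b  //  T a.
                      branch 1.1.1.1.2.1 (add T b):
                        ○ open, literals {b=true, d=false}.
                      branch 1.1.1.1.2.2 (add T a):
                        ○ open, literals {a=true, b=true, d=false}.
              branch 1.1.1.2 (add T c):
                T (\lnot c \lor (b \lor a)): β-rule — branch into T \lnot c  //  T (b \lor a).
                  branch 1.1.1.2.1 (add T \lnot c):
                    × closes — contains both c and \lnot c.
                  branch 1.1.1.2.2 (add T (b \lor a)):
                    T (b \lor a): β-rule — branch into T b  //  T a.
                      branch 1.1.1.2.2.1 (add T b):
                        ○ open, literals {b=true, c=true}.
                      branch 1.1.1.2.2.2 (add T a):
                        ○ open, literals {a=true, b=true, c=true}.
          branch 1.1.2 (add F (\lnot c \lor (b \lor a)), F b):
            F (\lnot c \lor (b \lor a)): α-rule — add F \lnot c, F (b \lor a).
            F (b \lor a): α-rule — add F b, F a.
            T (\lnot d \lor c): β-rule — branch into T \lnot d  //  T c.
              branch 1.1.2.1 (add T \lnot d):
                ○ open, literals {a=false, b=false, c=true, d=false}.
              branch 1.1.2.2 (add T c):
                ○ open, literals {a=false, b=false, c=true}.
      branch 1.2 (add T \lnot b):
        T ((\lnot c \lor (b \lor a)) \leftrightarrow b): β-rule — branch into T (\lnot c \lor (b \lor a)), T b  //  F (\lnot c \lor (b \lor a)), F b.
          branch 1.2.1 (add T (\lnot c \lor (b \lor a)), T b):
            × closes — contains both b and \lnot b.
          branch 1.2.2 (add F (\lnot c \lor (b \lor a)), F b):
            F (\lnot c \lor (b \lor a)): α-rule — add F \lnot c, F (b \lor a).
            F (b \lor a): α-rule — add F b, F a.
            ○ open, literals {a=false, b=false, c=true}.
  branch 2 (add T (d \land \lnot a)):
    T (d \land \lnot a): α-rule — add T d, T \lnot a.
    T ((\lnot d \lor c) \lor \lnot b): β-rule — branch into T (\lnot d \lor c)  //  T \lnot b.
      branch 2.1 (add T (\lnot d \lor c)):
        T (\lnot d \lor c): β-rule — branch into T \lnot d  //  T c.
          branch 2.1.1 (add T \lnot d):
            × closes — contains both d and \lnot d.
          branch 2.1.2 (add T c):
            ○ open, literals {a=false, c=true, d=true}.
      branch 2.2 (add T \lnot b):
        ○ open, literals {a=false, b=false, d=true}.
3 branches closed, 10 open.
Each open branch fixes some atoms; the unmentioned ones are free. Counting distinct full assignments: branch {b=true, c=false, d=false} (a) contributes 2 new; branch {b=true, d=false} (a, c) contributes 2 new; branch {a=true, b=true, d=false} (c) contributes 0 new; branch {b=true, c=true} (a, d) contributes 2 new; branch {a=true, b=true, c=true} (d) contributes 0 new; branch {a=false, b=false, c=true, d=false} (none free) contributes 1 new; branch {a=false, b=false, c=true} (d) contributes 1 new; branch {a=false, b=false, c=true} (d) contributes 0 new; branch {a=false, c=true, d=true} (b) contributes 0 new; branch {a=false, b=false, d=true} (c) contributes 1 new. Total: 9.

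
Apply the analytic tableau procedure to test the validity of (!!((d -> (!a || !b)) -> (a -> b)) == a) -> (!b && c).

Assume the negation and expand:
Initial set: {F ((!!((d -> (!a || !b)) -> (a -> b)) == a) -> (!b && c))}.
F ((!!((d -> (!a || !b)) -> (a -> b)) == a) -> (!b && c)): α-rule — add T (!!((d -> (!a || !b)) -> (a -> b)) == a), F (!b && c).
T (!!((d -> (!a || !b)) -> (a -> b)) == a): β-rule — branch into T !!((d -> (!a || !b)) -> (a -> b)), T a  //  F !!((d -> (!a || !b)) -> (a -> b)), F a.
  branch 1 (add T !!((d -> (!a || !b)) -> (a -> b)), T a):
    T !!((d -> (!a || !b)) -> (a -> b)): drop double negation, giving T ((d -> (!a || !b)) -> (a -> b)).
    F (!b && c): β-rule — branch into F !b  //  F c.
      branch 1.1 (add F !b):
        T ((d -> (!a || !b)) -> (a -> b)): β-rule — branch into F (d -> (!a || !b))  //  T (a -> b).
          branch 1.1.1 (add F (d -> (!a || !b))):
            F (d -> (!a || !b)): α-rule — add T d, F (!a || !b).
            F (!a || !b): α-rule — add F !a, F !b.
            ○ open, literals {a=T, b=T, d=T}.
          branch 1.1.2 (add T (a -> b)):
            T (a -> b): β-rule — branch into F a  //  T b.
              branch 1.1.2.1 (add F a):
                × closes — contains both a and !a.
              branch 1.1.2.2 (add T b):
                ○ open, literals {a=T, b=T}.
      branch 1.2 (add F c):
        T ((d -> (!a || !b)) -> (a -> b)): β-rule — branch into F (d -> (!a || !b))  //  T (a -> b).
          branch 1.2.1 (add F (d -> (!a || !b))):
            F (d -> (!a || !b)): α-rule — add T d, F (!a || !b).
            F (!a || !b): α-rule — add F !a, F !b.
            ○ open, literals {a=T, b=T, c=F, d=T}.
          branch 1.2.2 (add T (a -> b)):
            T (a -> b): β-rule — branch into F a  //  T b.
              branch 1.2.2.1 (add F a):
                × closes — contains both a and !a.
              branch 1.2.2.2 (add T b):
                ○ open, literals {a=T, b=T, c=F}.
  branch 2 (add F !!((d -> (!a || !b)) -> (a -> b)), F a):
    F !!((d -> (!a || !b)) -> (a -> b)): drop double negation, giving F ((d -> (!a || !b)) -> (a -> b)).
    F ((d -> (!a || !b)) -> (a -> b)): α-rule — add T (d -> (!a || !b)), F (a -> b).
    F (a -> b): α-rule — add T a, F b.
    × closes — contains both a and !a.
3 branches closed, 4 open.
An open branch gives a countermodel: a=T, b=T, d=T (unmentioned atoms arbitrary); under it the original formula is false.

Not valid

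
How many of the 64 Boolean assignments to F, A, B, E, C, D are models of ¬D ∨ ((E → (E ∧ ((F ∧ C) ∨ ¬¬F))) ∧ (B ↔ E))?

44

Initial set: {(¬D ∨ ((E → (E ∧ ((F ∧ C) ∨ ¬¬F))) ∧ (B ↔ E)))}.
(¬D ∨ ((E → (E ∧ ((F ∧ C) ∨ ¬¬F))) ∧ (B ↔ E))): β-rule — branch into ¬D  //  ((E → (E ∧ ((F ∧ C) ∨ ¬¬F))) ∧ (B ↔ E)).
  branch 1 (add ¬D):
    ○ open, literals {D=F}.
  branch 2 (add ((E → (E ∧ ((F ∧ C) ∨ ¬¬F))) ∧ (B ↔ E))):
    ((E → (E ∧ ((F ∧ C) ∨ ¬¬F))) ∧ (B ↔ E)): α-rule — add (E → (E ∧ ((F ∧ C) ∨ ¬¬F))), (B ↔ E).
    (E → (E ∧ ((F ∧ C) ∨ ¬¬F))): β-rule — branch into ¬E  //  (E ∧ ((F ∧ C) ∨ ¬¬F)).
      branch 2.1 (add ¬E):
        (B ↔ E): β-rule — branch into B, E  //  ¬B, ¬E.
          branch 2.1.1 (add B, E):
            × closes — contains both E and ¬E.
          branch 2.1.2 (add ¬B, ¬E):
            ○ open, literals {B=F, E=F}.
      branch 2.2 (add (E ∧ ((F ∧ C) ∨ ¬¬F))):
        (E ∧ ((F ∧ C) ∨ ¬¬F)): α-rule — add E, ((F ∧ C) ∨ ¬¬F).
        (B ↔ E): β-rule — branch into B, E  //  ¬B, ¬E.
          branch 2.2.1 (add B, E):
            ((F ∧ C) ∨ ¬¬F): β-rule — branch into (F ∧ C)  //  ¬¬F.
              branch 2.2.1.1 (add (F ∧ C)):
                (F ∧ C): α-rule — add F, C.
                ○ open, literals {B=T, C=T, E=T, F=T}.
              branch 2.2.1.2 (add ¬¬F):
                ¬¬F: drop double negation, giving F.
                ○ open, literals {B=T, E=T, F=T}.
          branch 2.2.2 (add ¬B, ¬E):
            × closes — contains both E and ¬E.
2 branches closed, 4 open.
Each open branch fixes some atoms; the unmentioned ones are free. Counting distinct full assignments: branch {D=F} (F, A, B, E, C) contributes 32 new; branch {B=F, E=F} (F, A, C, D) contributes 8 new; branch {B=T, C=T, E=T, F=T} (A, D) contributes 2 new; branch {B=T, E=T, F=T} (A, C, D) contributes 2 new. Total: 44.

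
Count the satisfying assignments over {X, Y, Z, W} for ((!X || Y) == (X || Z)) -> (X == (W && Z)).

11

Initial set: {(((!X || Y) == (X || Z)) -> (X == (W && Z)))}.
(((!X || Y) == (X || Z)) -> (X == (W && Z))): β-rule — branch into !((!X || Y) == (X || Z))  //  (X == (W && Z)).
  branch 1 (add !((!X || Y) == (X || Z))):
    !((!X || Y) == (X || Z)): β-rule — branch into (!X || Y), !(X || Z)  //  !(!X || Y), (X || Z).
      branch 1.1 (add (!X || Y), !(X || Z)):
        !(X || Z): α-rule — add !X, !Z.
        (!X || Y): β-rule — branch into !X  //  Y.
          branch 1.1.1 (add !X):
            ○ open, literals {X=F, Z=F}.
          branch 1.1.2 (add Y):
            ○ open, literals {X=F, Y=T, Z=F}.
      branch 1.2 (add !(!X || Y), (X || Z)):
        !(!X || Y): α-rule — add !!X, !Y.
        (X || Z): β-rule — branch into X  //  Z.
          branch 1.2.1 (add X):
            ○ open, literals {X=T, Y=F}.
          branch 1.2.2 (add Z):
            ○ open, literals {X=T, Y=F, Z=T}.
  branch 2 (add (X == (W && Z))):
    (X == (W && Z)): β-rule — branch into X, (W && Z)  //  !X, !(W && Z).
      branch 2.1 (add X, (W && Z)):
        (W && Z): α-rule — add W, Z.
        ○ open, literals {W=T, X=T, Z=T}.
      branch 2.2 (add !X, !(W && Z)):
        !(W && Z): β-rule — branch into !W  //  !Z.
          branch 2.2.1 (add !W):
            ○ open, literals {W=F, X=F}.
          branch 2.2.2 (add !Z):
            ○ open, literals {X=F, Z=F}.
0 branches closed, 7 open.
Each open branch fixes some atoms; the unmentioned ones are free. Counting distinct full assignments: branch {X=F, Z=F} (Y, W) contributes 4 new; branch {X=F, Y=T, Z=F} (W) contributes 0 new; branch {X=T, Y=F} (Z, W) contributes 4 new; branch {X=T, Y=F, Z=T} (W) contributes 0 new; branch {W=T, X=T, Z=T} (Y) contributes 1 new; branch {W=F, X=F} (Y, Z) contributes 2 new; branch {X=F, Z=F} (Y, W) contributes 0 new. Total: 11.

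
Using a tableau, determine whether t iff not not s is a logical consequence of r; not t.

No

Initial set: {r; not t; not (t iff not not s)}.
not (t iff not not s): β-rule — branch into t, not not not s  //  not t, not not s.
  branch 1 (add t, not not not s):
    × closes — contains both t and not t.
  branch 2 (add not t, not not s):
    not not s: drop double negation, giving s.
    ○ open, literals {r=1, s=1, t=0}.
1 branch closed, 1 open.
An open branch gives a countermodel: r=1, s=1, t=0 (unmentioned atoms arbitrary); the premises hold there but the conclusion fails.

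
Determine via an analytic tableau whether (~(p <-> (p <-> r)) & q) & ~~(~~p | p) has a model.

Satisfiable

Initial set: {T ((~(p <-> (p <-> r)) & q) & ~~(~~p | p))}.
T ((~(p <-> (p <-> r)) & q) & ~~(~~p | p)): α-rule — add T (~(p <-> (p <-> r)) & q), T ~~(~~p | p).
T (~(p <-> (p <-> r)) & q): α-rule — add T ~(p <-> (p <-> r)), T q.
T ~~(~~p | p): drop double negation, giving T (~~p | p).
T ~(p <-> (p <-> r)): β-rule — branch into T p, F (p <-> r)  //  F p, T (p <-> r).
  branch 1 (add T p, F (p <-> r)):
    T (~~p | p): β-rule — branch into T ~~p  //  T p.
      branch 1.1 (add T ~~p):
        T ~~p: drop double negation, giving T p.
        F (p <-> r): β-rule — branch into T p, F r  //  F p, T r.
          branch 1.1.1 (add T p, F r):
            ○ open, literals {p=true, q=true, r=false}.
          branch 1.1.2 (add F p, T r):
            × closes — contains both p and ~p.
      branch 1.2 (add T p):
        F (p <-> r): β-rule — branch into T p, F r  //  F p, T r.
          branch 1.2.1 (add T p, F r):
            ○ open, literals {p=true, q=true, r=false}.
          branch 1.2.2 (add F p, T r):
            × closes — contains both p and ~p.
  branch 2 (add F p, T (p <-> r)):
    T (~~p | p): β-rule — branch into T ~~p  //  T p.
      branch 2.1 (add T ~~p):
        T ~~p: drop double negation, giving T p.
        × closes — contains both p and ~p.
      branch 2.2 (add T p):
        × closes — contains both p and ~p.
4 branches closed, 2 open.
An open branch gives a satisfying assignment: p=true, q=true, r=false.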